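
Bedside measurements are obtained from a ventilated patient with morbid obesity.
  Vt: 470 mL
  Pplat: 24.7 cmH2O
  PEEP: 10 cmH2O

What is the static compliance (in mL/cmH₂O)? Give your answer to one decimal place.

Cstat = Vt / (Pplat − PEEP) = 470 / (24.7 − 10) = 470 / 14.7 = 31.973 mL/cmH2O.

32.0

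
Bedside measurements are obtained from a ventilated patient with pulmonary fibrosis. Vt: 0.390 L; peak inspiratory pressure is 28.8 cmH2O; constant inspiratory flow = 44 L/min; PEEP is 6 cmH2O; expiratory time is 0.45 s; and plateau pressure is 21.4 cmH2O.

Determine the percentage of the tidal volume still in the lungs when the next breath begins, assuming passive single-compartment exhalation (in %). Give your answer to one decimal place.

Flow: 44 L/min ÷ 60 = 0.7333 L/s.
R = (PIP − Pplat)/V̇ = (28.8 − 21.4) / 0.7333 = 7.4/0.7333 = 10.091 cmH2O·s/L.
C = Vt/(Pplat − PEEP) = 390.0 / (21.4 − 6) = 390.0/15.4 = 25.325 mL/cmH2O.
τ = R × C = 10.091 × 0.02533 L/cmH2O = 0.2556 s.
Fraction remaining at end-expiration = e^(−Te/τ) = e^(−0.45/0.2556) = 0.1719 → 17.19%.

17.2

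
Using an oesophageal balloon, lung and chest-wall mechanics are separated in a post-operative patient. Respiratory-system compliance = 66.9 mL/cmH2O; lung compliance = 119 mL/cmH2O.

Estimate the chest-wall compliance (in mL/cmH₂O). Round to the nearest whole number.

153

1/Ccw = 1/Crs − 1/CL.
1/Ccw = 1/66.9 − 1/119 = 0.006544.
Ccw = 152.81 mL/cmH2O.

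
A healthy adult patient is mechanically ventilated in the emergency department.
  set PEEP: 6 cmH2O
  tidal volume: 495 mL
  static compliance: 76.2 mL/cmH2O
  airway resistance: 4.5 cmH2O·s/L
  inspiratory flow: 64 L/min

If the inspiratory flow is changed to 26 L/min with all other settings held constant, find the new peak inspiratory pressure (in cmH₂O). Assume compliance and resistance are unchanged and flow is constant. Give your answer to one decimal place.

14.4

Flow: 64 L/min ÷ 60 = 1.0667 L/s.
New flow: 26 L/min ÷ 60 = 0.4333 L/s.
PIP = Vt/C + R·V̇ + PEEP (constant-flow equation of motion).
Only the resistive term changes: ΔPIP = R × ΔV̇ = 4.5 × (0.4333 − 1.0667) = 4.5 × -0.6334 = -2.85 cmH2O.
Original PIP = 495/76.2 + 4.5×1.0667 + 6 = 17.296 cmH2O; new PIP = 17.296 + (-2.85) = 14.446 cmH2O.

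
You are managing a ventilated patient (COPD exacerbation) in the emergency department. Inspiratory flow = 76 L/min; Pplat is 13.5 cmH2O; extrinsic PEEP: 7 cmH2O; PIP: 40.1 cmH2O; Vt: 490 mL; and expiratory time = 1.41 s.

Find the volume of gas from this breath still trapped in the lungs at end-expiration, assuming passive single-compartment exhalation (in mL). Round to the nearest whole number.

Flow: 76 L/min ÷ 60 = 1.2667 L/s.
R = (PIP − Pplat)/V̇ = (40.1 − 13.5) / 1.2667 = 26.6/1.2667 = 20.999 cmH2O·s/L.
C = Vt/(Pplat − PEEP) = 490.0 / (13.5 − 7) = 490.0/6.5 = 75.385 mL/cmH2O.
τ = R × C = 20.999 × 0.07539 L/cmH2O = 1.583 s.
Fraction remaining = e^(−Te/τ) = e^(−1.41/1.583) = 0.4104.
Trapped volume = 490.0 × 0.4104 = 201.1 mL.

201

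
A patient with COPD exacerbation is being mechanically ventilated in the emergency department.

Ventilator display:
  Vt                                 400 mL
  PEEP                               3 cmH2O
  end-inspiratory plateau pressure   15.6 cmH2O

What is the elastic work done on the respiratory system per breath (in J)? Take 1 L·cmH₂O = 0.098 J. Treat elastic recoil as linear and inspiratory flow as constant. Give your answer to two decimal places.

Elastic work ≈ ½ × (Pplat − PEEP) × Vt = 0.5 × (15.6 − 3) × 0.400 L = 0.5 × 12.6 × 0.400 = 2.52 L·cmH2O.
× 0.098 J/(L·cmH2O) → 0.247 J.

0.25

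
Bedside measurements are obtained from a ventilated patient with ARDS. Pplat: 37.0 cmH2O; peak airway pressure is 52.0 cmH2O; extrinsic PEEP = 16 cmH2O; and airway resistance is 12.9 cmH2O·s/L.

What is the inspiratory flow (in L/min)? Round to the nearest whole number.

flow = (PIP − Pplat) / Raw = (52.0 − 37.0) / 12.9 = 1.163 L/s × 60 = 69.78 L/min.

70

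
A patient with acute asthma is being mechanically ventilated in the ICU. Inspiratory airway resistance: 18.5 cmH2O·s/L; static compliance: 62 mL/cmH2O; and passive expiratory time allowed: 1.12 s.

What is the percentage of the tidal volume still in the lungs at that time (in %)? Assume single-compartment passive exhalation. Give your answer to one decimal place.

37.7

τ = R × C = 18.5 × 62 mL/cmH2O = 18.5 × 0.062 L/cmH2O = 1.147 s.
Passive exhalation: V(t)/V₀ = e^(−t/τ) = e^(−1.12/1.147) = 0.3766.
Fraction remaining = 0.3766 → 37.66%.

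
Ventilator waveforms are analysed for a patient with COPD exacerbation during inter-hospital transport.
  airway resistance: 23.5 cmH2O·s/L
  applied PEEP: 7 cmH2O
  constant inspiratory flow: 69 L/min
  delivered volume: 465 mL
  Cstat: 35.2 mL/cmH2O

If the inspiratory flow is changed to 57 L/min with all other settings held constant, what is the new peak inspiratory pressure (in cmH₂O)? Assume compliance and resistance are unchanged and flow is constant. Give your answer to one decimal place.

Flow: 69 L/min ÷ 60 = 1.15 L/s.
New flow: 57 L/min ÷ 60 = 0.95 L/s.
PIP = Vt/C + R·V̇ + PEEP (constant-flow equation of motion).
Only the resistive term changes: ΔPIP = R × ΔV̇ = 23.5 × (0.95 − 1.15) = 23.5 × -0.2 = -4.7 cmH2O.
Original PIP = 465/35.2 + 23.5×1.15 + 7 = 47.235 cmH2O; new PIP = 47.235 + (-4.7) = 42.535 cmH2O.

42.5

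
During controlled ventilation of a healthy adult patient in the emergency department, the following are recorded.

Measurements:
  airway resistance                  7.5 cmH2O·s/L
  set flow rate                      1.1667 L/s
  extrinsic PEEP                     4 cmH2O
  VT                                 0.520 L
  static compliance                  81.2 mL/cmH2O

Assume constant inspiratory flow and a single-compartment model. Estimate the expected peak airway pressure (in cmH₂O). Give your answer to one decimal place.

Equation of motion (constant flow): PIP = Vt/C + R·V̇ + PEEP.
PIP = 520/81.2 + 7.5×1.1667 + 4 = 6.404 + 8.75 + 4 = 19.154 cmH2O.

19.2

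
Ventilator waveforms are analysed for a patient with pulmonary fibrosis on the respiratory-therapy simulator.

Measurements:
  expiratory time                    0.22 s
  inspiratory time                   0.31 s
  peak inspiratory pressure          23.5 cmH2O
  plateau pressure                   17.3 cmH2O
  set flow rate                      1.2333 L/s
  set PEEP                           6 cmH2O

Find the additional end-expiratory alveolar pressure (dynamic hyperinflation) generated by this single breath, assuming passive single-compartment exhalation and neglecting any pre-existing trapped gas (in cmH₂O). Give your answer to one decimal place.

Vt = flow × Ti = 1.2333 L/s × 0.31 s × 1000 mL/L = 382.32 mL.
R = (PIP − Pplat)/V̇ = (23.5 − 17.3) / 1.2333 = 6.2/1.2333 = 5.027 cmH2O·s/L.
C = Vt/(Pplat − PEEP) = 382.32 / (17.3 − 6) = 382.32/11.3 = 33.834 mL/cmH2O.
τ = R × C = 5.027 × 0.03383 L/cmH2O = 0.1701 s.
Fraction remaining = e^(−Te/τ) = e^(−0.22/0.1701) = 0.2743; trapped volume = 382.32 × 0.2743 = 104.87 mL.
Additional alveolar pressure from trapping ≈ V_trapped / C = 104.87 / 33.834 = 3.1 cmH2O.

3.1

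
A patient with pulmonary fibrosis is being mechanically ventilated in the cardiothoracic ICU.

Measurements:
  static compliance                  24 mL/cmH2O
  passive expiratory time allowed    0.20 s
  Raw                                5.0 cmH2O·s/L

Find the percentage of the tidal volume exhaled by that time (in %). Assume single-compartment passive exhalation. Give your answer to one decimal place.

τ = R × C = 5.0 × 24 mL/cmH2O = 5.0 × 0.024 L/cmH2O = 0.12 s.
Passive exhalation: V(t)/V₀ = e^(−t/τ) = e^(−0.20/0.12) = 0.1889.
Fraction exhaled = 1 − 0.1889 = 0.8111 → 81.11%.

81.1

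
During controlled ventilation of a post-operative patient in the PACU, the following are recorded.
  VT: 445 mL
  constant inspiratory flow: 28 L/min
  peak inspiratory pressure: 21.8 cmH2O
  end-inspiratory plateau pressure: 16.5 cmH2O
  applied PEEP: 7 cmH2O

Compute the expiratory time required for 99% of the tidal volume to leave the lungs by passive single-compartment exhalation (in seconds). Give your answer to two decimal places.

2.45

Flow: 28 L/min ÷ 60 = 0.4667 L/s.
R = (PIP − Pplat)/V̇ = (21.8 − 16.5) / 0.4667 = 5.3/0.4667 = 11.356 cmH2O·s/L.
C = Vt/(Pplat − PEEP) = 445.0 / (16.5 − 7) = 445.0/9.5 = 46.842 mL/cmH2O.
τ = R × C = 11.356 × 0.04684 L/cmH2O = 0.5319 s.
t = −τ·ln(1 − 0.99) = −0.5319·ln(0.01) = 2.449 s.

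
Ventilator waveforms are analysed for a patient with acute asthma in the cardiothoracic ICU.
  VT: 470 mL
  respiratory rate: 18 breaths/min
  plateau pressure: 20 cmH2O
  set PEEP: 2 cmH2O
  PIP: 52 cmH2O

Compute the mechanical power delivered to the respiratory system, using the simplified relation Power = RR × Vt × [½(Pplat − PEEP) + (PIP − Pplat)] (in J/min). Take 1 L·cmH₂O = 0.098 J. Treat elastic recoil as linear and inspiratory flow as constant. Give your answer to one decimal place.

34.0

Per-breath work = Vt × [½(Pplat−PEEP) + (PIP−Pplat)] = 0.470 × [0.5×18.0 + 32.0] = 0.470 × 41.0 = 19.27 L·cmH2O.
Power = 18 × 19.27 = 346.86 L·cmH2O/min.
× 0.098 J/(L·cmH2O) → 33.992 J/min.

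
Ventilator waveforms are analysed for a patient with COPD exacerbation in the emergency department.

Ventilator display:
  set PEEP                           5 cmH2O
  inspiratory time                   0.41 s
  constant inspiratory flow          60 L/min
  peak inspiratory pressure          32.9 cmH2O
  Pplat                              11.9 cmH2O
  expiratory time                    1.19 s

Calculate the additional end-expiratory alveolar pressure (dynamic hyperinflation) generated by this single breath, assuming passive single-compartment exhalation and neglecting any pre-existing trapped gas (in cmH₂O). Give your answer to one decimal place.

Flow: 60 L/min ÷ 60 = 1 L/s.
Vt = flow × Ti = 1 L/s × 0.41 s × 1000 mL/L = 410.0 mL.
R = (PIP − Pplat)/V̇ = (32.9 − 11.9) / 1 = 21.0/1 = 21.0 cmH2O·s/L.
C = Vt/(Pplat − PEEP) = 410.0 / (11.9 − 5) = 410.0/6.9 = 59.42 mL/cmH2O.
τ = R × C = 21.0 × 0.05942 L/cmH2O = 1.248 s.
Fraction remaining = e^(−Te/τ) = e^(−1.19/1.248) = 0.3854; trapped volume = 410.0 × 0.3854 = 158.01 mL.
Additional alveolar pressure from trapping ≈ V_trapped / C = 158.01 / 59.42 = 2.659 cmH2O.

2.7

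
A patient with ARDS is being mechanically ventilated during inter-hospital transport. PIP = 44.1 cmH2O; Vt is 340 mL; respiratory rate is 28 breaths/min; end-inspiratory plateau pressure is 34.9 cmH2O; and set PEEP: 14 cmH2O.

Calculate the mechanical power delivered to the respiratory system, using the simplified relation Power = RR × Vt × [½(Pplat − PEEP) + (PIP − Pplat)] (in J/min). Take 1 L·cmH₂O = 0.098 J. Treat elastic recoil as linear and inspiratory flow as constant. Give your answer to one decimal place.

Per-breath work = Vt × [½(Pplat−PEEP) + (PIP−Pplat)] = 0.340 × [0.5×20.9 + 9.2] = 0.340 × 19.65 = 6.681 L·cmH2O.
Power = 28 × 6.681 = 187.07 L·cmH2O/min.
× 0.098 J/(L·cmH2O) → 18.333 J/min.

18.3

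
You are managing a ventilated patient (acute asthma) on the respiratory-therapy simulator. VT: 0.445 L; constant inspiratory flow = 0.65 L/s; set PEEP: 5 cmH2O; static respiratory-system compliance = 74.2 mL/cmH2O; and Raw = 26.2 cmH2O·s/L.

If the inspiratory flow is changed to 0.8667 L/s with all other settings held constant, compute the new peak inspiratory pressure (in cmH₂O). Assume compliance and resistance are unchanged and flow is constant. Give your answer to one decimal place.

PIP = Vt/C + R·V̇ + PEEP (constant-flow equation of motion).
Only the resistive term changes: ΔPIP = R × ΔV̇ = 26.2 × (0.8667 − 0.65) = 26.2 × 0.2167 = 5.678 cmH2O.
Original PIP = 445/74.2 + 26.2×0.65 + 5 = 28.027 cmH2O; new PIP = 28.027 + (5.678) = 33.705 cmH2O.

33.7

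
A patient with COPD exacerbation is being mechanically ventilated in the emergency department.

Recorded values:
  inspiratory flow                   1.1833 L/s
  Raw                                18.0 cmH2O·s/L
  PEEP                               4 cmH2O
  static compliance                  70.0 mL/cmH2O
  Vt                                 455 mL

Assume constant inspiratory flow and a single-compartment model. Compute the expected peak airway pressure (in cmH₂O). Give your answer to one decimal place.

31.8

Equation of motion (constant flow): PIP = Vt/C + R·V̇ + PEEP.
PIP = 455/70.0 + 18.0×1.1833 + 4 = 6.5 + 21.299 + 4 = 31.799 cmH2O.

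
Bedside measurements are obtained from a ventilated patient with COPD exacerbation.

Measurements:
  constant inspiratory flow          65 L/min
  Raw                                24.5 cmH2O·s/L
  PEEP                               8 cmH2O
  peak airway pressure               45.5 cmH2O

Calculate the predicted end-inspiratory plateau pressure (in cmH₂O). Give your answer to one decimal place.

Flow: 65 L/min ÷ 60 = 1.0833 L/s.
Pplat = PIP − Raw × flow = 45.5 − 24.5 × 1.0833 = 45.5 − 26.541 = 18.959 cmH2O.

19.0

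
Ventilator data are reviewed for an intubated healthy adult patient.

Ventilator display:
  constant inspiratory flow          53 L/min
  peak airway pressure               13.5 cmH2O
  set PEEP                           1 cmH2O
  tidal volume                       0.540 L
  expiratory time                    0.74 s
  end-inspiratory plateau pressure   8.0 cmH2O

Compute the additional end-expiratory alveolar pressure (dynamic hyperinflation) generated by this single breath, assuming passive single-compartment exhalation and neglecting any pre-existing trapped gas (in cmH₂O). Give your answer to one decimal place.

Flow: 53 L/min ÷ 60 = 0.8833 L/s.
R = (PIP − Pplat)/V̇ = (13.5 − 8.0) / 0.8833 = 5.5/0.8833 = 6.227 cmH2O·s/L.
C = Vt/(Pplat − PEEP) = 540.0 / (8.0 − 1) = 540.0/7.0 = 77.143 mL/cmH2O.
τ = R × C = 6.227 × 0.07714 L/cmH2O = 0.4804 s.
Fraction remaining = e^(−Te/τ) = e^(−0.74/0.4804) = 0.2143; trapped volume = 540.0 × 0.2143 = 115.72 mL.
Additional alveolar pressure from trapping ≈ V_trapped / C = 115.72 / 77.143 = 1.5 cmH2O.

1.5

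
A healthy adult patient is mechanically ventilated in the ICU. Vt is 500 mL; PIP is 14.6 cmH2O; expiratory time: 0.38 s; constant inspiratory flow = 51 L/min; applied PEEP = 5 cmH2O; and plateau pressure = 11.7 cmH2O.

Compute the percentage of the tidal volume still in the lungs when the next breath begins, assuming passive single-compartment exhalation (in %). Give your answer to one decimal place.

22.5

Flow: 51 L/min ÷ 60 = 0.85 L/s.
R = (PIP − Pplat)/V̇ = (14.6 − 11.7) / 0.85 = 2.9/0.85 = 3.412 cmH2O·s/L.
C = Vt/(Pplat − PEEP) = 500.0 / (11.7 − 5) = 500.0/6.7 = 74.627 mL/cmH2O.
τ = R × C = 3.412 × 0.07463 L/cmH2O = 0.2546 s.
Fraction remaining at end-expiration = e^(−Te/τ) = e^(−0.38/0.2546) = 0.2248 → 22.48%.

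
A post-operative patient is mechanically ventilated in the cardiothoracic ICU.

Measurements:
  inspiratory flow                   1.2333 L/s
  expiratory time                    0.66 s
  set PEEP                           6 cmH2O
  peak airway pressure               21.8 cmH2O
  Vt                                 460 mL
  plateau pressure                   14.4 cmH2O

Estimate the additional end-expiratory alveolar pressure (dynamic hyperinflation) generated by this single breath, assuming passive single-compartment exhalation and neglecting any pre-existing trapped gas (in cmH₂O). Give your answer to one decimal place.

1.1

R = (PIP − Pplat)/V̇ = (21.8 − 14.4) / 1.2333 = 7.4/1.2333 = 6.0 cmH2O·s/L.
C = Vt/(Pplat − PEEP) = 460.0 / (14.4 − 6) = 460.0/8.4 = 54.762 mL/cmH2O.
τ = R × C = 6.0 × 0.05476 L/cmH2O = 0.3286 s.
Fraction remaining = e^(−Te/τ) = e^(−0.66/0.3286) = 0.1342; trapped volume = 460.0 × 0.1342 = 61.732 mL.
Additional alveolar pressure from trapping ≈ V_trapped / C = 61.732 / 54.762 = 1.127 cmH2O.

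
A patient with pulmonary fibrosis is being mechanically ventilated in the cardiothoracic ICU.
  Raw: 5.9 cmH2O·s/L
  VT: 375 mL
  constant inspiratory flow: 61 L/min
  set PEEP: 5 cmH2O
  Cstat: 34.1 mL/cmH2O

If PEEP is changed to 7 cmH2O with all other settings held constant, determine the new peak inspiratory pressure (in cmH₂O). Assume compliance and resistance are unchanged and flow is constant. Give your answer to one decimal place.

24.0

Flow: 61 L/min ÷ 60 = 1.0167 L/s.
PIP = Vt/C + R·V̇ + PEEP (constant-flow equation of motion).
Only the baseline term changes: ΔPIP = ΔPEEP = 7 − 5 = 2.0 cmH2O.
Original PIP = 375/34.1 + 5.9×1.0167 + 5 = 21.996 cmH2O; new PIP = 21.996 + (2.0) = 23.996 cmH2O.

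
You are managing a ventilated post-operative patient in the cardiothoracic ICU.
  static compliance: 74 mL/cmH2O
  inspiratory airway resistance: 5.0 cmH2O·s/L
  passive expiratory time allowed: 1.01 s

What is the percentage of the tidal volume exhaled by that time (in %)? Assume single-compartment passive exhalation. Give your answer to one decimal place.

93.5

τ = R × C = 5.0 × 74 mL/cmH2O = 5.0 × 0.074 L/cmH2O = 0.37 s.
Passive exhalation: V(t)/V₀ = e^(−t/τ) = e^(−1.01/0.37) = 0.06524.
Fraction exhaled = 1 − 0.06524 = 0.9348 → 93.48%.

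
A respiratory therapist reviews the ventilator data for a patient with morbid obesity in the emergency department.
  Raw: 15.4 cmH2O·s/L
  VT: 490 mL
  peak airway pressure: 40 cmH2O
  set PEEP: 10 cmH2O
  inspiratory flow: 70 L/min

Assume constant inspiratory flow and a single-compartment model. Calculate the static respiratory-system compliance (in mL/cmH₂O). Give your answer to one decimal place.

40.7

Flow: 70 L/min ÷ 60 = 1.1667 L/s.
Equation of motion (constant flow): PIP = Vt/C + R·V̇ + PEEP.
Vt/C = PIP − R·V̇ − PEEP = 40 − 15.4×1.1667 − 10 = 40 − 17.967 − 10 = 12.033 cmH2O.
C = Vt / 12.033 = 490 / 12.033 = 40.721 mL/cmH2O.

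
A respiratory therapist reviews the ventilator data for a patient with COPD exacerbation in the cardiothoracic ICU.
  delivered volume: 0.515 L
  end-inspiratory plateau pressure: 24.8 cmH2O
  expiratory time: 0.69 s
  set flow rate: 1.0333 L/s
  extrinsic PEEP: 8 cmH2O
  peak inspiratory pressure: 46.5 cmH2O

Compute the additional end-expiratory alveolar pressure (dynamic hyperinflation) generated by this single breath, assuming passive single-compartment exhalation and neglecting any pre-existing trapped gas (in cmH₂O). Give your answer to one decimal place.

R = (PIP − Pplat)/V̇ = (46.5 − 24.8) / 1.0333 = 21.7/1.0333 = 21.001 cmH2O·s/L.
C = Vt/(Pplat − PEEP) = 515.0 / (24.8 − 8) = 515.0/16.8 = 30.655 mL/cmH2O.
τ = R × C = 21.001 × 0.03066 L/cmH2O = 0.6439 s.
Fraction remaining = e^(−Te/τ) = e^(−0.69/0.6439) = 0.3425; trapped volume = 515.0 × 0.3425 = 176.39 mL.
Additional alveolar pressure from trapping ≈ V_trapped / C = 176.39 / 30.655 = 5.754 cmH2O.

5.8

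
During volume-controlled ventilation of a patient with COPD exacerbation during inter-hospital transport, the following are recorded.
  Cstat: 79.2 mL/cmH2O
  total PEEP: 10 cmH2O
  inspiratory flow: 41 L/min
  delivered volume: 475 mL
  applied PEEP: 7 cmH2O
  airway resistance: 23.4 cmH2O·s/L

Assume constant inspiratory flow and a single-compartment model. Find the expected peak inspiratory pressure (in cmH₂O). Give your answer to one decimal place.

32.0

Flow: 41 L/min ÷ 60 = 0.6833 L/s.
Total PEEP = 10 cmH2O (set 7 + intrinsic 3); this is the baseline alveolar pressure.
Equation of motion (constant flow): PIP = Vt/C + R·V̇ + PEEP.
PIP = 475/79.2 + 23.4×0.6833 + 10 = 5.997 + 15.989 + 10 = 31.986 cmH2O.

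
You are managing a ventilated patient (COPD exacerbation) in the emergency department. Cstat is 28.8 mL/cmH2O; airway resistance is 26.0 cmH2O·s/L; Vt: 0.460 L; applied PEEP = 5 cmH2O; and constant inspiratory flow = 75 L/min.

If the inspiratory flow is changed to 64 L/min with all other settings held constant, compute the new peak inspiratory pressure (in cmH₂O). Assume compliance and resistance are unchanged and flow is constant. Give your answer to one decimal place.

48.7

Flow: 75 L/min ÷ 60 = 1.25 L/s.
New flow: 64 L/min ÷ 60 = 1.0667 L/s.
PIP = Vt/C + R·V̇ + PEEP (constant-flow equation of motion).
Only the resistive term changes: ΔPIP = R × ΔV̇ = 26.0 × (1.0667 − 1.25) = 26.0 × -0.1833 = -4.766 cmH2O.
Original PIP = 460/28.8 + 26.0×1.25 + 5 = 53.472 cmH2O; new PIP = 53.472 + (-4.766) = 48.706 cmH2O.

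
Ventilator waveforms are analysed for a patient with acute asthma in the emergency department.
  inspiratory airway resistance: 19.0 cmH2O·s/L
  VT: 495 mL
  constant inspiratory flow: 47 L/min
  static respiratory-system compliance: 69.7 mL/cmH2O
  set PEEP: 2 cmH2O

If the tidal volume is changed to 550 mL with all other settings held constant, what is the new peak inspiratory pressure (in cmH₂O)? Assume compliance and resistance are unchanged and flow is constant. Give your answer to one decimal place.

Flow: 47 L/min ÷ 60 = 0.7833 L/s.
PIP = Vt/C + R·V̇ + PEEP (constant-flow equation of motion).
Only the elastic term changes: ΔPIP = ΔVt / C = (550 − 495) / 69.7 = 0.7891 cmH2O.
Original PIP = 495/69.7 + 19.0×0.7833 + 2 = 23.985 cmH2O; new PIP = 23.985 + (0.7891) = 24.774 cmH2O.

24.8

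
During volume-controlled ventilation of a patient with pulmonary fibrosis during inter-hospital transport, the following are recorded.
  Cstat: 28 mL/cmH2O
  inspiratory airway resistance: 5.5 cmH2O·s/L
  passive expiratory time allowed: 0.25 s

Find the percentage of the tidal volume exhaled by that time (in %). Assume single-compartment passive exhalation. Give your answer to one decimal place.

τ = R × C = 5.5 × 28 mL/cmH2O = 5.5 × 0.028 L/cmH2O = 0.154 s.
Passive exhalation: V(t)/V₀ = e^(−t/τ) = e^(−0.25/0.154) = 0.1972.
Fraction exhaled = 1 − 0.1972 = 0.8028 → 80.28%.

80.3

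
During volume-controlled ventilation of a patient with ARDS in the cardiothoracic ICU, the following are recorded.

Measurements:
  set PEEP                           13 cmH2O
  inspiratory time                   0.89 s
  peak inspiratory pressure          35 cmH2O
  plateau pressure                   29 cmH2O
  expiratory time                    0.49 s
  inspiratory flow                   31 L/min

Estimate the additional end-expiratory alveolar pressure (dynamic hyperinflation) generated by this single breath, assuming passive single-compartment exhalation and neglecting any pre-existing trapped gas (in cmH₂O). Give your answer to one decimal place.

Flow: 31 L/min ÷ 60 = 0.5167 L/s.
Vt = flow × Ti = 0.5167 L/s × 0.89 s × 1000 mL/L = 459.86 mL.
R = (PIP − Pplat)/V̇ = (35 − 29) / 0.5167 = 6.0/0.5167 = 11.612 cmH2O·s/L.
C = Vt/(Pplat − PEEP) = 459.86 / (29 − 13) = 459.86/16.0 = 28.741 mL/cmH2O.
τ = R × C = 11.612 × 0.02874 L/cmH2O = 0.3337 s.
Fraction remaining = e^(−Te/τ) = e^(−0.49/0.3337) = 0.2303; trapped volume = 459.86 × 0.2303 = 105.91 mL.
Additional alveolar pressure from trapping ≈ V_trapped / C = 105.91 / 28.741 = 3.685 cmH2O.

3.7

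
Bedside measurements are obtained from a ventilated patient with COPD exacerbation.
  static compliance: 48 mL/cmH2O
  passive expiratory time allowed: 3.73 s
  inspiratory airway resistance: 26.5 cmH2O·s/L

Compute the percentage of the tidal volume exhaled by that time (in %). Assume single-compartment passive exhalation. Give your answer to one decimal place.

τ = R × C = 26.5 × 48 mL/cmH2O = 26.5 × 0.048 L/cmH2O = 1.272 s.
Passive exhalation: V(t)/V₀ = e^(−t/τ) = e^(−3.73/1.272) = 0.05327.
Fraction exhaled = 1 − 0.05327 = 0.9467 → 94.67%.

94.7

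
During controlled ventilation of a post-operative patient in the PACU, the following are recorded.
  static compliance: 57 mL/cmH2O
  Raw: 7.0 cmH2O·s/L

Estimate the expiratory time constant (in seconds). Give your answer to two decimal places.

τ = R × C = 7.0 × 57 mL/cmH2O = 7.0 × 0.057 L/cmH2O = 0.399 s.

0.40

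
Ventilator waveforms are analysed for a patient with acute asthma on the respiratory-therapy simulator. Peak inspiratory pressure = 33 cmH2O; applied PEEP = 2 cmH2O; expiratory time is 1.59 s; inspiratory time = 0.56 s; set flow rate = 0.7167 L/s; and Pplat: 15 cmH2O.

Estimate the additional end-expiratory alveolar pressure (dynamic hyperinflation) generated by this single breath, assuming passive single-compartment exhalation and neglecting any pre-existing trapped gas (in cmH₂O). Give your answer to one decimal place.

Vt = flow × Ti = 0.7167 L/s × 0.56 s × 1000 mL/L = 401.35 mL.
R = (PIP − Pplat)/V̇ = (33 − 15) / 0.7167 = 18.0/0.7167 = 25.115 cmH2O·s/L.
C = Vt/(Pplat − PEEP) = 401.35 / (15 − 2) = 401.35/13.0 = 30.873 mL/cmH2O.
τ = R × C = 25.115 × 0.03087 L/cmH2O = 0.7753 s.
Fraction remaining = e^(−Te/τ) = e^(−1.59/0.7753) = 0.1286; trapped volume = 401.35 × 0.1286 = 51.614 mL.
Additional alveolar pressure from trapping ≈ V_trapped / C = 51.614 / 30.873 = 1.672 cmH2O.

1.7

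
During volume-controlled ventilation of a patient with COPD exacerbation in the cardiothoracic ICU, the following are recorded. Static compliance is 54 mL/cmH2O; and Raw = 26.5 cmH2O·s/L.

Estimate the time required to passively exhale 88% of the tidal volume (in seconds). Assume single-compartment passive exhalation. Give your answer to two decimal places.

τ = R × C = 26.5 × 54 mL/cmH2O = 26.5 × 0.054 L/cmH2O = 1.431 s.
Exhaled fraction f = 1 − e^(−t/τ) → t = −τ·ln(1 − f) = −1.431·ln(0.12) = 3.034 s.

3.03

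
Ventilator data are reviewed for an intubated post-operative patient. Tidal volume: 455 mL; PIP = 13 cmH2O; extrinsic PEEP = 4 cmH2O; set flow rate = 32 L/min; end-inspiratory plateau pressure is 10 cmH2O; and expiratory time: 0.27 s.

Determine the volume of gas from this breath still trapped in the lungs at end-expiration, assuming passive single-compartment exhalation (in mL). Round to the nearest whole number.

242

Flow: 32 L/min ÷ 60 = 0.5333 L/s.
R = (PIP − Pplat)/V̇ = (13 − 10) / 0.5333 = 3.0/0.5333 = 5.625 cmH2O·s/L.
C = Vt/(Pplat − PEEP) = 455.0 / (10 − 4) = 455.0/6.0 = 75.833 mL/cmH2O.
τ = R × C = 5.625 × 0.07583 L/cmH2O = 0.4265 s.
Fraction remaining = e^(−Te/τ) = e^(−0.27/0.4265) = 0.531.
Trapped volume = 455.0 × 0.531 = 241.61 mL.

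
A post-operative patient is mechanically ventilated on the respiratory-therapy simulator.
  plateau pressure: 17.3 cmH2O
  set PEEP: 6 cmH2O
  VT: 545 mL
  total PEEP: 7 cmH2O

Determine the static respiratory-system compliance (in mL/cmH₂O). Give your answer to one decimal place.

End-expiratory occlusion gives total PEEP = 7 cmH2O (intrinsic PEEP = 7 − 6 = 1). Use total PEEP for the elastic gradient.
Cstat = Vt / (Pplat − PEEPtotal) = 545 / (17.3 − 7) = 545 / 10.3 = 52.913 mL/cmH2O.

52.9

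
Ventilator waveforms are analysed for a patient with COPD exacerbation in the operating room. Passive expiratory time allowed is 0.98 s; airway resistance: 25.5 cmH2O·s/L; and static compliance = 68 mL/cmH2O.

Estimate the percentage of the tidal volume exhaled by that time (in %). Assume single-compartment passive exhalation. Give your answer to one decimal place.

43.2

τ = R × C = 25.5 × 68 mL/cmH2O = 25.5 × 0.068 L/cmH2O = 1.734 s.
Passive exhalation: V(t)/V₀ = e^(−t/τ) = e^(−0.98/1.734) = 0.5683.
Fraction exhaled = 1 − 0.5683 = 0.4317 → 43.17%.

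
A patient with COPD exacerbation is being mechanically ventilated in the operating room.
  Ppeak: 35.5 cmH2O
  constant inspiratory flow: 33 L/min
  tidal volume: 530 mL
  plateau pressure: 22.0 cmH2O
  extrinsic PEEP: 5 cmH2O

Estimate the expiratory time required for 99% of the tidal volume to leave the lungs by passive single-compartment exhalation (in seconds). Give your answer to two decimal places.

3.52

Flow: 33 L/min ÷ 60 = 0.55 L/s.
R = (PIP − Pplat)/V̇ = (35.5 − 22.0) / 0.55 = 13.5/0.55 = 24.545 cmH2O·s/L.
C = Vt/(Pplat − PEEP) = 530.0 / (22.0 − 5) = 530.0/17.0 = 31.176 mL/cmH2O.
τ = R × C = 24.545 × 0.03118 L/cmH2O = 0.7653 s.
t = −τ·ln(1 − 0.99) = −0.7653·ln(0.01) = 3.524 s.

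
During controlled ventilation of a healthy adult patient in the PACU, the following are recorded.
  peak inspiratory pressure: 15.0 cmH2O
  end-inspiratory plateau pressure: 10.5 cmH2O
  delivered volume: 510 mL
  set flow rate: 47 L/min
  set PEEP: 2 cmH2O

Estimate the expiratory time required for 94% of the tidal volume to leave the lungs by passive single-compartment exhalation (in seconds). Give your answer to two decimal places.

0.97

Flow: 47 L/min ÷ 60 = 0.7833 L/s.
R = (PIP − Pplat)/V̇ = (15.0 − 10.5) / 0.7833 = 4.5/0.7833 = 5.745 cmH2O·s/L.
C = Vt/(Pplat − PEEP) = 510.0 / (10.5 − 2) = 510.0/8.5 = 60.0 mL/cmH2O.
τ = R × C = 5.745 × 0.06 L/cmH2O = 0.3447 s.
t = −τ·ln(1 − 0.94) = −0.3447·ln(0.06) = 0.9698 s.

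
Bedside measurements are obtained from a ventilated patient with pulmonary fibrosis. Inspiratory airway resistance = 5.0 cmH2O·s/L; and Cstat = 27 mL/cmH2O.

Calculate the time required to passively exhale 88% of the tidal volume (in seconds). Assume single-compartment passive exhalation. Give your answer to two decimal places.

0.29

τ = R × C = 5.0 × 27 mL/cmH2O = 5.0 × 0.027 L/cmH2O = 0.135 s.
Exhaled fraction f = 1 − e^(−t/τ) → t = −τ·ln(1 − f) = −0.135·ln(0.12) = 0.2862 s.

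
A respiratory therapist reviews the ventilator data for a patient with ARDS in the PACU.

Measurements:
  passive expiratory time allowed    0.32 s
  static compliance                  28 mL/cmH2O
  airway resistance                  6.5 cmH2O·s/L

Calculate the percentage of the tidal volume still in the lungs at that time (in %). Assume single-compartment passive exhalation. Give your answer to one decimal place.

17.2

τ = R × C = 6.5 × 28 mL/cmH2O = 6.5 × 0.028 L/cmH2O = 0.182 s.
Passive exhalation: V(t)/V₀ = e^(−t/τ) = e^(−0.32/0.182) = 0.1723.
Fraction remaining = 0.1723 → 17.23%.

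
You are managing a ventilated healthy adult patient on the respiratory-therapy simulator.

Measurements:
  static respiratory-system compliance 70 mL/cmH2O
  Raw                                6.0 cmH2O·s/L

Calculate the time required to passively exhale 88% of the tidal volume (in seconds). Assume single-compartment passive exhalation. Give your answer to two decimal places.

τ = R × C = 6.0 × 70 mL/cmH2O = 6.0 × 0.070 L/cmH2O = 0.42 s.
Exhaled fraction f = 1 − e^(−t/τ) → t = −τ·ln(1 − f) = −0.42·ln(0.12) = 0.8905 s.

0.89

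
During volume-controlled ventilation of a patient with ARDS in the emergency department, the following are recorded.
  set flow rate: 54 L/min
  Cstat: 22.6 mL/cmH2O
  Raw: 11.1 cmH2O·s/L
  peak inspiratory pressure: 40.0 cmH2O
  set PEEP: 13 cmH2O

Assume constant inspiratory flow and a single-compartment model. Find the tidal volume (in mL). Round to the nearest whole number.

Flow: 54 L/min ÷ 60 = 0.9 L/s.
Equation of motion (constant flow): PIP = Vt/C + R·V̇ + PEEP.
Vt/C = PIP − R·V̇ − PEEP = 40.0 − 9.99 − 13 = 17.01 cmH2O.
Vt = C × 17.01 = 22.6 × 17.01 = 384.43 mL.

384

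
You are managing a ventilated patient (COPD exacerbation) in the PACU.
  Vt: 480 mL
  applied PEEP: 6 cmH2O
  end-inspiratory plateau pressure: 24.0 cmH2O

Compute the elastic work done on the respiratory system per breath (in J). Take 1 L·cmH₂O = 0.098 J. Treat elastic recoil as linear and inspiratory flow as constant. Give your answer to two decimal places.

Elastic work ≈ ½ × (Pplat − PEEP) × Vt = 0.5 × (24.0 − 6) × 0.480 L = 0.5 × 18.0 × 0.480 = 4.32 L·cmH2O.
× 0.098 J/(L·cmH2O) → 0.4234 J.

0.42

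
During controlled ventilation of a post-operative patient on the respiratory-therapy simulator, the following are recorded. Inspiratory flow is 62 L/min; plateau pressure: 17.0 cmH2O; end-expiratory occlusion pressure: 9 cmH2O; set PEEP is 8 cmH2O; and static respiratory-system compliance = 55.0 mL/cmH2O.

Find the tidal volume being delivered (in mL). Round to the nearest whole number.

440

End-expiratory occlusion gives total PEEP = 9 cmH2O (intrinsic PEEP = 9 − 8 = 1). Use total PEEP for the elastic gradient.
Vt = Cstat × (Pplat − PEEPtotal) = 55.0 × (17.0 − 9) = 55.0 × 8.0 = 440.0 mL.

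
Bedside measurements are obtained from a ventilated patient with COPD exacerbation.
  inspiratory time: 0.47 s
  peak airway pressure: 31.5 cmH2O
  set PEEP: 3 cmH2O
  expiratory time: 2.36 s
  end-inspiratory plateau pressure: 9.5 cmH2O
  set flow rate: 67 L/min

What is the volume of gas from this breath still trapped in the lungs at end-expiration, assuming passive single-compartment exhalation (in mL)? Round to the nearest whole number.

Flow: 67 L/min ÷ 60 = 1.1167 L/s.
Vt = flow × Ti = 1.1167 L/s × 0.47 s × 1000 mL/L = 524.85 mL.
R = (PIP − Pplat)/V̇ = (31.5 − 9.5) / 1.1167 = 22.0/1.1167 = 19.701 cmH2O·s/L.
C = Vt/(Pplat − PEEP) = 524.85 / (9.5 − 3) = 524.85/6.5 = 80.746 mL/cmH2O.
τ = R × C = 19.701 × 0.08075 L/cmH2O = 1.591 s.
Fraction remaining = e^(−Te/τ) = e^(−2.36/1.591) = 0.2269.
Trapped volume = 524.85 × 0.2269 = 119.09 mL.

119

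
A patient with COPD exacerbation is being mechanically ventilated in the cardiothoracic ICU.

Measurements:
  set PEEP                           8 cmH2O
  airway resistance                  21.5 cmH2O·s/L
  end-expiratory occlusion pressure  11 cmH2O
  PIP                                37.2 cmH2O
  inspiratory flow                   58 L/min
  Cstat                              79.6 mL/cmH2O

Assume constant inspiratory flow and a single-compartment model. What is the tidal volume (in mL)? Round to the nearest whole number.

Flow: 58 L/min ÷ 60 = 0.9667 L/s.
Total PEEP = 11 cmH2O (set 8 + intrinsic 3); this is the baseline alveolar pressure.
Equation of motion (constant flow): PIP = Vt/C + R·V̇ + PEEP.
Vt/C = PIP − R·V̇ − PEEP = 37.2 − 20.784 − 11 = 5.416 cmH2O.
Vt = C × 5.416 = 79.6 × 5.416 = 431.11 mL.

431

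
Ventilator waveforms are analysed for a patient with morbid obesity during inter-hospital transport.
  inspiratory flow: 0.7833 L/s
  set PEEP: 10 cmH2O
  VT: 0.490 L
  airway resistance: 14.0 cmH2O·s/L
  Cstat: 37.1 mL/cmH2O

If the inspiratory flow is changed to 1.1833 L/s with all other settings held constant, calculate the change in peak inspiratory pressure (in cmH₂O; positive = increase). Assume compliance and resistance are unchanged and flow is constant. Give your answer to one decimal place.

PIP = Vt/C + R·V̇ + PEEP (constant-flow equation of motion).
Only the resistive term changes: ΔPIP = R × ΔV̇ = 14.0 × (1.1833 − 0.7833) = 14.0 × 0.4 = 5.6 cmH2O.

5.6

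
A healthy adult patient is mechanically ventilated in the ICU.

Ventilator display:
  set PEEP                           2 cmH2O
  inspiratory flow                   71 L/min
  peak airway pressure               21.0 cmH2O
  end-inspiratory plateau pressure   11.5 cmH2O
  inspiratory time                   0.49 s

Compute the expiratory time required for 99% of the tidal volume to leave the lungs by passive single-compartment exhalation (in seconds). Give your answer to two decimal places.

2.26

Flow: 71 L/min ÷ 60 = 1.1833 L/s.
Vt = flow × Ti = 1.1833 L/s × 0.49 s × 1000 mL/L = 579.82 mL.
R = (PIP − Pplat)/V̇ = (21.0 − 11.5) / 1.1833 = 9.5/1.1833 = 8.028 cmH2O·s/L.
C = Vt/(Pplat − PEEP) = 579.82 / (11.5 − 2) = 579.82/9.5 = 61.034 mL/cmH2O.
τ = R × C = 8.028 × 0.06103 L/cmH2O = 0.4899 s.
t = −τ·ln(1 − 0.99) = −0.4899·ln(0.01) = 2.256 s.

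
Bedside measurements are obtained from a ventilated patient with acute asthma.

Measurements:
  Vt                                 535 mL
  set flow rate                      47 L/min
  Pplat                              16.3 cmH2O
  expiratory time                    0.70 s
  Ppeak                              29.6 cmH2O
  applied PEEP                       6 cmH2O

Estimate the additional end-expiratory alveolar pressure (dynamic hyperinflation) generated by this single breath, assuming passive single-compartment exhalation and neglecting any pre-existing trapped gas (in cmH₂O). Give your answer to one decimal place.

Flow: 47 L/min ÷ 60 = 0.7833 L/s.
R = (PIP − Pplat)/V̇ = (29.6 − 16.3) / 0.7833 = 13.3/0.7833 = 16.979 cmH2O·s/L.
C = Vt/(Pplat − PEEP) = 535.0 / (16.3 − 6) = 535.0/10.3 = 51.942 mL/cmH2O.
τ = R × C = 16.979 × 0.05194 L/cmH2O = 0.8819 s.
Fraction remaining = e^(−Te/τ) = e^(−0.70/0.8819) = 0.4522; trapped volume = 535.0 × 0.4522 = 241.93 mL.
Additional alveolar pressure from trapping ≈ V_trapped / C = 241.93 / 51.942 = 4.658 cmH2O.

4.7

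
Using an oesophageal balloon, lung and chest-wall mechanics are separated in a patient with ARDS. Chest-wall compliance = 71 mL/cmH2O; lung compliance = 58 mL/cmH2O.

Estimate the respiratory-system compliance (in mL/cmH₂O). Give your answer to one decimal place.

31.9

Lung and chest wall are elastances in series: 1/Crs = 1/CL + 1/Ccw.
1/Crs = 1/58 + 1/71 = 0.03133.
Crs = 31.918 mL/cmH2O.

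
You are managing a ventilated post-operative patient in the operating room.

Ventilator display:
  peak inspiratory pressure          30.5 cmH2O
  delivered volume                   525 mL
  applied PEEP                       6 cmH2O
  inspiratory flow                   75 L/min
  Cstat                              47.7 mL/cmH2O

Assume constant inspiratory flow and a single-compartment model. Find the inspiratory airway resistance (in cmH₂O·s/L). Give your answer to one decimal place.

Flow: 75 L/min ÷ 60 = 1.25 L/s.
Equation of motion (constant flow): PIP = Vt/C + R·V̇ + PEEP.
R·V̇ = PIP − Vt/C − PEEP = 30.5 − 525/47.7 − 6 = 30.5 − 11.006 − 6 = 13.494 cmH2O.
R = 13.494 / 1.25 = 10.795 cmH2O·s/L.

10.8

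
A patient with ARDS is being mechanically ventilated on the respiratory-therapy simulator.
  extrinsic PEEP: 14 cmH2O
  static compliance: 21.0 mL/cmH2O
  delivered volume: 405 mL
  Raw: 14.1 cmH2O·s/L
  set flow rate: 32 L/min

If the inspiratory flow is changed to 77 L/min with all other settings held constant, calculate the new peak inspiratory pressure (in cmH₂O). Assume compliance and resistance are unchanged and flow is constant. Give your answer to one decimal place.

Flow: 32 L/min ÷ 60 = 0.5333 L/s.
New flow: 77 L/min ÷ 60 = 1.2833 L/s.
PIP = Vt/C + R·V̇ + PEEP (constant-flow equation of motion).
Only the resistive term changes: ΔPIP = R × ΔV̇ = 14.1 × (1.2833 − 0.5333) = 14.1 × 0.75 = 10.575 cmH2O.
Original PIP = 405/21.0 + 14.1×0.5333 + 14 = 40.805 cmH2O; new PIP = 40.805 + (10.575) = 51.38 cmH2O.

51.4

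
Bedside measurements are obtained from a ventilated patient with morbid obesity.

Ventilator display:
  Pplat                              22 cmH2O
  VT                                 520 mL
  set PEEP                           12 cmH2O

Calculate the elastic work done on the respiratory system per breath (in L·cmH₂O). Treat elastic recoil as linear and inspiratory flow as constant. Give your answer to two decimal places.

Elastic work ≈ ½ × (Pplat − PEEP) × Vt = 0.5 × (22 − 12) × 0.520 L = 0.5 × 10.0 × 0.520 = 2.6 L·cmH2O.

2.60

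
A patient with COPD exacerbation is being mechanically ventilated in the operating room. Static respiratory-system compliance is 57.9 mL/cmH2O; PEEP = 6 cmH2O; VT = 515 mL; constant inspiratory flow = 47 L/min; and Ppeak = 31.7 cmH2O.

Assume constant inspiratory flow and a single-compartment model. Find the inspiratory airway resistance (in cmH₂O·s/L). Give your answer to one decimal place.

Flow: 47 L/min ÷ 60 = 0.7833 L/s.
Equation of motion (constant flow): PIP = Vt/C + R·V̇ + PEEP.
R·V̇ = PIP − Vt/C − PEEP = 31.7 − 515/57.9 − 6 = 31.7 − 8.895 − 6 = 16.805 cmH2O.
R = 16.805 / 0.7833 = 21.454 cmH2O·s/L.

21.5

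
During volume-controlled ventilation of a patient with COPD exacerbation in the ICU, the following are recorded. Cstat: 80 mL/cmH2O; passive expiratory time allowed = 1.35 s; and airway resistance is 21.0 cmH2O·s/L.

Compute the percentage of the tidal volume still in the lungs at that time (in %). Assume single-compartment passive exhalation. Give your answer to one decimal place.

44.8

τ = R × C = 21.0 × 80 mL/cmH2O = 21.0 × 0.080 L/cmH2O = 1.68 s.
Passive exhalation: V(t)/V₀ = e^(−t/τ) = e^(−1.35/1.68) = 0.4477.
Fraction remaining = 0.4477 → 44.77%.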